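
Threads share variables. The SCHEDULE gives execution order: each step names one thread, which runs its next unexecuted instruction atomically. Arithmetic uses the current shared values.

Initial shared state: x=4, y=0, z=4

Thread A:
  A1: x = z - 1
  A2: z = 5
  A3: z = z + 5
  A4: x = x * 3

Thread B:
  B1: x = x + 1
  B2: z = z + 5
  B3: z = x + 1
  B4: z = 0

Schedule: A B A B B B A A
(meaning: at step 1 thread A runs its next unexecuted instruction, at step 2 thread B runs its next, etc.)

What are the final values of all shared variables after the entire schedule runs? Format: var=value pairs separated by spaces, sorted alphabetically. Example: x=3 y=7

Step 1: thread A executes A1 (x = z - 1). Shared: x=3 y=0 z=4. PCs: A@1 B@0
Step 2: thread B executes B1 (x = x + 1). Shared: x=4 y=0 z=4. PCs: A@1 B@1
Step 3: thread A executes A2 (z = 5). Shared: x=4 y=0 z=5. PCs: A@2 B@1
Step 4: thread B executes B2 (z = z + 5). Shared: x=4 y=0 z=10. PCs: A@2 B@2
Step 5: thread B executes B3 (z = x + 1). Shared: x=4 y=0 z=5. PCs: A@2 B@3
Step 6: thread B executes B4 (z = 0). Shared: x=4 y=0 z=0. PCs: A@2 B@4
Step 7: thread A executes A3 (z = z + 5). Shared: x=4 y=0 z=5. PCs: A@3 B@4
Step 8: thread A executes A4 (x = x * 3). Shared: x=12 y=0 z=5. PCs: A@4 B@4

Answer: x=12 y=0 z=5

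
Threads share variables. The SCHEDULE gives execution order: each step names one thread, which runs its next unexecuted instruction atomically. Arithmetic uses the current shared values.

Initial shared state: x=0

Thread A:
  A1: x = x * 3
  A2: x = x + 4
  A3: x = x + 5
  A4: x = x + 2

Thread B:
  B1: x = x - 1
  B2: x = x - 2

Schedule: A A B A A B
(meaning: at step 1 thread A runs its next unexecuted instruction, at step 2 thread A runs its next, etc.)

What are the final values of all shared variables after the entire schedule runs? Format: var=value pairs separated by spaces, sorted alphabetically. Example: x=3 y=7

Step 1: thread A executes A1 (x = x * 3). Shared: x=0. PCs: A@1 B@0
Step 2: thread A executes A2 (x = x + 4). Shared: x=4. PCs: A@2 B@0
Step 3: thread B executes B1 (x = x - 1). Shared: x=3. PCs: A@2 B@1
Step 4: thread A executes A3 (x = x + 5). Shared: x=8. PCs: A@3 B@1
Step 5: thread A executes A4 (x = x + 2). Shared: x=10. PCs: A@4 B@1
Step 6: thread B executes B2 (x = x - 2). Shared: x=8. PCs: A@4 B@2

Answer: x=8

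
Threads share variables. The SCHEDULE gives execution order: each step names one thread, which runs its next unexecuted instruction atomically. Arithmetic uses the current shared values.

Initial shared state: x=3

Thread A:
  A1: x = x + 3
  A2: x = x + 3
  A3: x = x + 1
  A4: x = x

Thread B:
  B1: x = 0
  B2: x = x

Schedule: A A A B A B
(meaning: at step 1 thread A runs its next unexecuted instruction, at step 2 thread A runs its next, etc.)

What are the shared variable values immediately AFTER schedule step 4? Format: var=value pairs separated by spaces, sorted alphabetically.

Step 1: thread A executes A1 (x = x + 3). Shared: x=6. PCs: A@1 B@0
Step 2: thread A executes A2 (x = x + 3). Shared: x=9. PCs: A@2 B@0
Step 3: thread A executes A3 (x = x + 1). Shared: x=10. PCs: A@3 B@0
Step 4: thread B executes B1 (x = 0). Shared: x=0. PCs: A@3 B@1

Answer: x=0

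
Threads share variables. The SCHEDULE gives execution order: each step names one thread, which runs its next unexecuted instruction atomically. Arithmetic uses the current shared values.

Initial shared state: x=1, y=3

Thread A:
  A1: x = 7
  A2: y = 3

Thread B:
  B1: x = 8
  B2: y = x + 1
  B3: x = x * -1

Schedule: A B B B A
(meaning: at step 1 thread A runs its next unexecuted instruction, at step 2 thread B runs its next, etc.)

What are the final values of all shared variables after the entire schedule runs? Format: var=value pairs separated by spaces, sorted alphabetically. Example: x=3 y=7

Step 1: thread A executes A1 (x = 7). Shared: x=7 y=3. PCs: A@1 B@0
Step 2: thread B executes B1 (x = 8). Shared: x=8 y=3. PCs: A@1 B@1
Step 3: thread B executes B2 (y = x + 1). Shared: x=8 y=9. PCs: A@1 B@2
Step 4: thread B executes B3 (x = x * -1). Shared: x=-8 y=9. PCs: A@1 B@3
Step 5: thread A executes A2 (y = 3). Shared: x=-8 y=3. PCs: A@2 B@3

Answer: x=-8 y=3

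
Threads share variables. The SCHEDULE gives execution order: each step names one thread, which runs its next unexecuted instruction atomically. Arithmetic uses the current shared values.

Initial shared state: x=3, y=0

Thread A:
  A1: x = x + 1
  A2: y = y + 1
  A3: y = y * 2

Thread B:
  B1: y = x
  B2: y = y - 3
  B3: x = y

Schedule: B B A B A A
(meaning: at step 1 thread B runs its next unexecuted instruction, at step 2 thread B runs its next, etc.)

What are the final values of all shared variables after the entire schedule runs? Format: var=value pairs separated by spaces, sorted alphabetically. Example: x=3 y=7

Answer: x=0 y=2

Derivation:
Step 1: thread B executes B1 (y = x). Shared: x=3 y=3. PCs: A@0 B@1
Step 2: thread B executes B2 (y = y - 3). Shared: x=3 y=0. PCs: A@0 B@2
Step 3: thread A executes A1 (x = x + 1). Shared: x=4 y=0. PCs: A@1 B@2
Step 4: thread B executes B3 (x = y). Shared: x=0 y=0. PCs: A@1 B@3
Step 5: thread A executes A2 (y = y + 1). Shared: x=0 y=1. PCs: A@2 B@3
Step 6: thread A executes A3 (y = y * 2). Shared: x=0 y=2. PCs: A@3 B@3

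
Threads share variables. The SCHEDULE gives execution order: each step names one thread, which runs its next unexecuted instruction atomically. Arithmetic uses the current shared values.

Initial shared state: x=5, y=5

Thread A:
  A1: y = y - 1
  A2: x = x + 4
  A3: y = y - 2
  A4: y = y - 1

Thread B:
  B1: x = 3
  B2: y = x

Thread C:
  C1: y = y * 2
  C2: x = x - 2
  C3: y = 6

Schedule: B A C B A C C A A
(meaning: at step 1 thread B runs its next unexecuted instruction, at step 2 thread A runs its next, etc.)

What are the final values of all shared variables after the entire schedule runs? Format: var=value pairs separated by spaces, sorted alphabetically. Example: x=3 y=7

Answer: x=5 y=3

Derivation:
Step 1: thread B executes B1 (x = 3). Shared: x=3 y=5. PCs: A@0 B@1 C@0
Step 2: thread A executes A1 (y = y - 1). Shared: x=3 y=4. PCs: A@1 B@1 C@0
Step 3: thread C executes C1 (y = y * 2). Shared: x=3 y=8. PCs: A@1 B@1 C@1
Step 4: thread B executes B2 (y = x). Shared: x=3 y=3. PCs: A@1 B@2 C@1
Step 5: thread A executes A2 (x = x + 4). Shared: x=7 y=3. PCs: A@2 B@2 C@1
Step 6: thread C executes C2 (x = x - 2). Shared: x=5 y=3. PCs: A@2 B@2 C@2
Step 7: thread C executes C3 (y = 6). Shared: x=5 y=6. PCs: A@2 B@2 C@3
Step 8: thread A executes A3 (y = y - 2). Shared: x=5 y=4. PCs: A@3 B@2 C@3
Step 9: thread A executes A4 (y = y - 1). Shared: x=5 y=3. PCs: A@4 B@2 C@3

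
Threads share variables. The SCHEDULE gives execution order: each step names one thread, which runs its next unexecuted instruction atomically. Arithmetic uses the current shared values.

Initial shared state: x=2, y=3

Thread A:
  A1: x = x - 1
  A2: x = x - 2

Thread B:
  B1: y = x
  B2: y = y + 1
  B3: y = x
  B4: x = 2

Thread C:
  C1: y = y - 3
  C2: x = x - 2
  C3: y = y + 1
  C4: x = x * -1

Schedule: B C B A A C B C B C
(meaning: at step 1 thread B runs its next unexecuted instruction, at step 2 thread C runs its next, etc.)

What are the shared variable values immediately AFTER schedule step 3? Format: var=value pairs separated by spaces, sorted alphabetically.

Step 1: thread B executes B1 (y = x). Shared: x=2 y=2. PCs: A@0 B@1 C@0
Step 2: thread C executes C1 (y = y - 3). Shared: x=2 y=-1. PCs: A@0 B@1 C@1
Step 3: thread B executes B2 (y = y + 1). Shared: x=2 y=0. PCs: A@0 B@2 C@1

Answer: x=2 y=0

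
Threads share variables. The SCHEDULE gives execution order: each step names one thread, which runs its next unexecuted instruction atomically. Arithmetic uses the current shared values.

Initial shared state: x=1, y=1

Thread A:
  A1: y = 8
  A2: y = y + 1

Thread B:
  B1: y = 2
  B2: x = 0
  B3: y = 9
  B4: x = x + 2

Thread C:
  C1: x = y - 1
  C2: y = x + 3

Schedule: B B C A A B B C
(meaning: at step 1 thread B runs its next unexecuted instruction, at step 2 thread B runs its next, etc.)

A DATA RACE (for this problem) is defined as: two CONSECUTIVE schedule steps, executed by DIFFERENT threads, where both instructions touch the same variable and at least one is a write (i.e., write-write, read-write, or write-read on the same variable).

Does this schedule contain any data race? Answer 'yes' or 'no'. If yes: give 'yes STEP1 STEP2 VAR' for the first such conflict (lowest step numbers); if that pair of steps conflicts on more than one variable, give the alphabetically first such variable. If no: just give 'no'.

Steps 1,2: same thread (B). No race.
Steps 2,3: B(x = 0) vs C(x = y - 1). RACE on x (W-W).
Steps 3,4: C(x = y - 1) vs A(y = 8). RACE on y (R-W).
Steps 4,5: same thread (A). No race.
Steps 5,6: A(y = y + 1) vs B(y = 9). RACE on y (W-W).
Steps 6,7: same thread (B). No race.
Steps 7,8: B(x = x + 2) vs C(y = x + 3). RACE on x (W-R).
First conflict at steps 2,3.

Answer: yes 2 3 x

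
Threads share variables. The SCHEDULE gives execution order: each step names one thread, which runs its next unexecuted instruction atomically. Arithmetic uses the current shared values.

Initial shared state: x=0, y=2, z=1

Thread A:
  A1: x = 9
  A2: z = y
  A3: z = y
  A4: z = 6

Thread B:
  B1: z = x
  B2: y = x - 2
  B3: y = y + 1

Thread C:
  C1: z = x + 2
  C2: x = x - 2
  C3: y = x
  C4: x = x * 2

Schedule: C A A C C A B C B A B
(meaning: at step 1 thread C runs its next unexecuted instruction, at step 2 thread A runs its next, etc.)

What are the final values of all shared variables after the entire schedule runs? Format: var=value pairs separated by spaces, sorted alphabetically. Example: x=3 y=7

Answer: x=14 y=13 z=6

Derivation:
Step 1: thread C executes C1 (z = x + 2). Shared: x=0 y=2 z=2. PCs: A@0 B@0 C@1
Step 2: thread A executes A1 (x = 9). Shared: x=9 y=2 z=2. PCs: A@1 B@0 C@1
Step 3: thread A executes A2 (z = y). Shared: x=9 y=2 z=2. PCs: A@2 B@0 C@1
Step 4: thread C executes C2 (x = x - 2). Shared: x=7 y=2 z=2. PCs: A@2 B@0 C@2
Step 5: thread C executes C3 (y = x). Shared: x=7 y=7 z=2. PCs: A@2 B@0 C@3
Step 6: thread A executes A3 (z = y). Shared: x=7 y=7 z=7. PCs: A@3 B@0 C@3
Step 7: thread B executes B1 (z = x). Shared: x=7 y=7 z=7. PCs: A@3 B@1 C@3
Step 8: thread C executes C4 (x = x * 2). Shared: x=14 y=7 z=7. PCs: A@3 B@1 C@4
Step 9: thread B executes B2 (y = x - 2). Shared: x=14 y=12 z=7. PCs: A@3 B@2 C@4
Step 10: thread A executes A4 (z = 6). Shared: x=14 y=12 z=6. PCs: A@4 B@2 C@4
Step 11: thread B executes B3 (y = y + 1). Shared: x=14 y=13 z=6. PCs: A@4 B@3 C@4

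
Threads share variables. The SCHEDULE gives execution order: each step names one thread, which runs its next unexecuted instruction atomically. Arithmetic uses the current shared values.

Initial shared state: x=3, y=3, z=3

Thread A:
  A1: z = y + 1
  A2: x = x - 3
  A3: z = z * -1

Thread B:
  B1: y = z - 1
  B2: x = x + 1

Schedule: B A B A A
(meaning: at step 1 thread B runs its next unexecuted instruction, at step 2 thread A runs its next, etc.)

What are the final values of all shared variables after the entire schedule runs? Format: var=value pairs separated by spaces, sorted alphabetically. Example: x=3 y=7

Step 1: thread B executes B1 (y = z - 1). Shared: x=3 y=2 z=3. PCs: A@0 B@1
Step 2: thread A executes A1 (z = y + 1). Shared: x=3 y=2 z=3. PCs: A@1 B@1
Step 3: thread B executes B2 (x = x + 1). Shared: x=4 y=2 z=3. PCs: A@1 B@2
Step 4: thread A executes A2 (x = x - 3). Shared: x=1 y=2 z=3. PCs: A@2 B@2
Step 5: thread A executes A3 (z = z * -1). Shared: x=1 y=2 z=-3. PCs: A@3 B@2

Answer: x=1 y=2 z=-3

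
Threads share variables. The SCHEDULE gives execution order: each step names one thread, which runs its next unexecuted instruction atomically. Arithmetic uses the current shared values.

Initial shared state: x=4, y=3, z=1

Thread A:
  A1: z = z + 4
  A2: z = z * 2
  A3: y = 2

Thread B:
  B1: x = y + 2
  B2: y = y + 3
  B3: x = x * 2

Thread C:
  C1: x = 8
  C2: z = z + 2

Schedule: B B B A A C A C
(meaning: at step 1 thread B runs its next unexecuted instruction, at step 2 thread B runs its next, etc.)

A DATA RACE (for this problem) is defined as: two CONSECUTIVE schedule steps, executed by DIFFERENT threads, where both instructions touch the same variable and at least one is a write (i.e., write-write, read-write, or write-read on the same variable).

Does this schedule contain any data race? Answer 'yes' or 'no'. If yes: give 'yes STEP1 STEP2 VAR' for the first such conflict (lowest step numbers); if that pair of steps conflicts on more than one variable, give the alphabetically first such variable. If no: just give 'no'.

Answer: no

Derivation:
Steps 1,2: same thread (B). No race.
Steps 2,3: same thread (B). No race.
Steps 3,4: B(r=x,w=x) vs A(r=z,w=z). No conflict.
Steps 4,5: same thread (A). No race.
Steps 5,6: A(r=z,w=z) vs C(r=-,w=x). No conflict.
Steps 6,7: C(r=-,w=x) vs A(r=-,w=y). No conflict.
Steps 7,8: A(r=-,w=y) vs C(r=z,w=z). No conflict.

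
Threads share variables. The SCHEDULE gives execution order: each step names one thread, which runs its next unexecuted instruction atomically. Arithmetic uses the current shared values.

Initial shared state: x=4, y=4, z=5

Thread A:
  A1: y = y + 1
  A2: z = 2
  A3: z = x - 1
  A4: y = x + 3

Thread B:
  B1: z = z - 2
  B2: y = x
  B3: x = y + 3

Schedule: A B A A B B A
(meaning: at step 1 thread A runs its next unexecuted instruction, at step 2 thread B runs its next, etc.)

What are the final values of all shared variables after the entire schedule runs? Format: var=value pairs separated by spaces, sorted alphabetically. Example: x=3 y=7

Step 1: thread A executes A1 (y = y + 1). Shared: x=4 y=5 z=5. PCs: A@1 B@0
Step 2: thread B executes B1 (z = z - 2). Shared: x=4 y=5 z=3. PCs: A@1 B@1
Step 3: thread A executes A2 (z = 2). Shared: x=4 y=5 z=2. PCs: A@2 B@1
Step 4: thread A executes A3 (z = x - 1). Shared: x=4 y=5 z=3. PCs: A@3 B@1
Step 5: thread B executes B2 (y = x). Shared: x=4 y=4 z=3. PCs: A@3 B@2
Step 6: thread B executes B3 (x = y + 3). Shared: x=7 y=4 z=3. PCs: A@3 B@3
Step 7: thread A executes A4 (y = x + 3). Shared: x=7 y=10 z=3. PCs: A@4 B@3

Answer: x=7 y=10 z=3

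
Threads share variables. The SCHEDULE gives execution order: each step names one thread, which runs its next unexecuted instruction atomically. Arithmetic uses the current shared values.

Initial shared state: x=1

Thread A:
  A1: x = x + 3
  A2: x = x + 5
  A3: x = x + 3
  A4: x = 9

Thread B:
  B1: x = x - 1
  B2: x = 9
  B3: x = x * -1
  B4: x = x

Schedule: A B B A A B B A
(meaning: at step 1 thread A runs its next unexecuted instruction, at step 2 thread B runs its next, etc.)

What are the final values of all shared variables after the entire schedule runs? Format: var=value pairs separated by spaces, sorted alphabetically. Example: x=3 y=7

Answer: x=9

Derivation:
Step 1: thread A executes A1 (x = x + 3). Shared: x=4. PCs: A@1 B@0
Step 2: thread B executes B1 (x = x - 1). Shared: x=3. PCs: A@1 B@1
Step 3: thread B executes B2 (x = 9). Shared: x=9. PCs: A@1 B@2
Step 4: thread A executes A2 (x = x + 5). Shared: x=14. PCs: A@2 B@2
Step 5: thread A executes A3 (x = x + 3). Shared: x=17. PCs: A@3 B@2
Step 6: thread B executes B3 (x = x * -1). Shared: x=-17. PCs: A@3 B@3
Step 7: thread B executes B4 (x = x). Shared: x=-17. PCs: A@3 B@4
Step 8: thread A executes A4 (x = 9). Shared: x=9. PCs: A@4 B@4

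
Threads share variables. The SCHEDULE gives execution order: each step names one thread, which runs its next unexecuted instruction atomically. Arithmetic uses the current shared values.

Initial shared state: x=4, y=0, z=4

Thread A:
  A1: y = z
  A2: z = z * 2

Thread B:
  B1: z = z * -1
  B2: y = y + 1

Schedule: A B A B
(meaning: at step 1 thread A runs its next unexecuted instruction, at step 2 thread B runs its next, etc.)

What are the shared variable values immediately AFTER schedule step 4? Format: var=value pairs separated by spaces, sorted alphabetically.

Step 1: thread A executes A1 (y = z). Shared: x=4 y=4 z=4. PCs: A@1 B@0
Step 2: thread B executes B1 (z = z * -1). Shared: x=4 y=4 z=-4. PCs: A@1 B@1
Step 3: thread A executes A2 (z = z * 2). Shared: x=4 y=4 z=-8. PCs: A@2 B@1
Step 4: thread B executes B2 (y = y + 1). Shared: x=4 y=5 z=-8. PCs: A@2 B@2

Answer: x=4 y=5 z=-8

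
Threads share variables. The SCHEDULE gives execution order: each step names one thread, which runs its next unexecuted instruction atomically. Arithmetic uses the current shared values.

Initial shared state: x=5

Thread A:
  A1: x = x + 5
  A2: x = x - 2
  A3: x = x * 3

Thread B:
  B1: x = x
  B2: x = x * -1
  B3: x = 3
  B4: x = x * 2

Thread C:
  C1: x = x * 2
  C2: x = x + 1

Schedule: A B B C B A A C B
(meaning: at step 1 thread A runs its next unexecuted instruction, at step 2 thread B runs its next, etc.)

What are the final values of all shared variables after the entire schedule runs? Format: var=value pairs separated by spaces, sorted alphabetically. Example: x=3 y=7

Answer: x=8

Derivation:
Step 1: thread A executes A1 (x = x + 5). Shared: x=10. PCs: A@1 B@0 C@0
Step 2: thread B executes B1 (x = x). Shared: x=10. PCs: A@1 B@1 C@0
Step 3: thread B executes B2 (x = x * -1). Shared: x=-10. PCs: A@1 B@2 C@0
Step 4: thread C executes C1 (x = x * 2). Shared: x=-20. PCs: A@1 B@2 C@1
Step 5: thread B executes B3 (x = 3). Shared: x=3. PCs: A@1 B@3 C@1
Step 6: thread A executes A2 (x = x - 2). Shared: x=1. PCs: A@2 B@3 C@1
Step 7: thread A executes A3 (x = x * 3). Shared: x=3. PCs: A@3 B@3 C@1
Step 8: thread C executes C2 (x = x + 1). Shared: x=4. PCs: A@3 B@3 C@2
Step 9: thread B executes B4 (x = x * 2). Shared: x=8. PCs: A@3 B@4 C@2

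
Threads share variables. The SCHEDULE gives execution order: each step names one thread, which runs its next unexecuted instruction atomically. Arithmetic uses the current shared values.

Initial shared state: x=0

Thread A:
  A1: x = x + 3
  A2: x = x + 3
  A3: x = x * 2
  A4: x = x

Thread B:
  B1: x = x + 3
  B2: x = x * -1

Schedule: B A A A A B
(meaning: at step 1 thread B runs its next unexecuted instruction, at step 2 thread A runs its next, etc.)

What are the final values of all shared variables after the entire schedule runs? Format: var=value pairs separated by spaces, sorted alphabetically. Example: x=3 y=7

Step 1: thread B executes B1 (x = x + 3). Shared: x=3. PCs: A@0 B@1
Step 2: thread A executes A1 (x = x + 3). Shared: x=6. PCs: A@1 B@1
Step 3: thread A executes A2 (x = x + 3). Shared: x=9. PCs: A@2 B@1
Step 4: thread A executes A3 (x = x * 2). Shared: x=18. PCs: A@3 B@1
Step 5: thread A executes A4 (x = x). Shared: x=18. PCs: A@4 B@1
Step 6: thread B executes B2 (x = x * -1). Shared: x=-18. PCs: A@4 B@2

Answer: x=-18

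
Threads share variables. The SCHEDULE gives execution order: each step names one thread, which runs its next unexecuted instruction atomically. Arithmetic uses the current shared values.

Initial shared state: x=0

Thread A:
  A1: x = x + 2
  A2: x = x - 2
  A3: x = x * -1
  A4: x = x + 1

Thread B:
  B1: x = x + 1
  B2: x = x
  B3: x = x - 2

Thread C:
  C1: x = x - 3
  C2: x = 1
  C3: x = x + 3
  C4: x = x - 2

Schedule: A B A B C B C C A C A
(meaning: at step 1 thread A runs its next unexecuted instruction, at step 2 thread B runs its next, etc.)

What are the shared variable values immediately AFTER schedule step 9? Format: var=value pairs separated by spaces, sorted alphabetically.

Step 1: thread A executes A1 (x = x + 2). Shared: x=2. PCs: A@1 B@0 C@0
Step 2: thread B executes B1 (x = x + 1). Shared: x=3. PCs: A@1 B@1 C@0
Step 3: thread A executes A2 (x = x - 2). Shared: x=1. PCs: A@2 B@1 C@0
Step 4: thread B executes B2 (x = x). Shared: x=1. PCs: A@2 B@2 C@0
Step 5: thread C executes C1 (x = x - 3). Shared: x=-2. PCs: A@2 B@2 C@1
Step 6: thread B executes B3 (x = x - 2). Shared: x=-4. PCs: A@2 B@3 C@1
Step 7: thread C executes C2 (x = 1). Shared: x=1. PCs: A@2 B@3 C@2
Step 8: thread C executes C3 (x = x + 3). Shared: x=4. PCs: A@2 B@3 C@3
Step 9: thread A executes A3 (x = x * -1). Shared: x=-4. PCs: A@3 B@3 C@3

Answer: x=-4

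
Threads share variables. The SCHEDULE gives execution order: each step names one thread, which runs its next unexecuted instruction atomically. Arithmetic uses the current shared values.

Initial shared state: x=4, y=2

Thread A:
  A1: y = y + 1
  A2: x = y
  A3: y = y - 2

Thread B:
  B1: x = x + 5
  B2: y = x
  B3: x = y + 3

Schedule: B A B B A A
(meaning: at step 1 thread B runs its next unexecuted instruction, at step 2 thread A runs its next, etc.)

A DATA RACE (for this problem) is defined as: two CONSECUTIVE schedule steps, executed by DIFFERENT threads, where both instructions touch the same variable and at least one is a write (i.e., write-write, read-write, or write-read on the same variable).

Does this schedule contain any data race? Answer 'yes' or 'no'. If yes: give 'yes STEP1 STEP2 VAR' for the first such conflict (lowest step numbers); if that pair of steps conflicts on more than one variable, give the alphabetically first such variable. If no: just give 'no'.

Steps 1,2: B(r=x,w=x) vs A(r=y,w=y). No conflict.
Steps 2,3: A(y = y + 1) vs B(y = x). RACE on y (W-W).
Steps 3,4: same thread (B). No race.
Steps 4,5: B(x = y + 3) vs A(x = y). RACE on x (W-W).
Steps 5,6: same thread (A). No race.
First conflict at steps 2,3.

Answer: yes 2 3 y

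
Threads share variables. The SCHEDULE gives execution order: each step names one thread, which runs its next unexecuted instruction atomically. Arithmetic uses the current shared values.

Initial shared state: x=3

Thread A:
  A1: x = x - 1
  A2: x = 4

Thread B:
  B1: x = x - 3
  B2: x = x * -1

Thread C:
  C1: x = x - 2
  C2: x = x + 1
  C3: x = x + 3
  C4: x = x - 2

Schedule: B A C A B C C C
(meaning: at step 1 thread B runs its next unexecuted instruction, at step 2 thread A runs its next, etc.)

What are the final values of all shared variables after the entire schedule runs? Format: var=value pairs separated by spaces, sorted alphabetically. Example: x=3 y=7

Answer: x=-2

Derivation:
Step 1: thread B executes B1 (x = x - 3). Shared: x=0. PCs: A@0 B@1 C@0
Step 2: thread A executes A1 (x = x - 1). Shared: x=-1. PCs: A@1 B@1 C@0
Step 3: thread C executes C1 (x = x - 2). Shared: x=-3. PCs: A@1 B@1 C@1
Step 4: thread A executes A2 (x = 4). Shared: x=4. PCs: A@2 B@1 C@1
Step 5: thread B executes B2 (x = x * -1). Shared: x=-4. PCs: A@2 B@2 C@1
Step 6: thread C executes C2 (x = x + 1). Shared: x=-3. PCs: A@2 B@2 C@2
Step 7: thread C executes C3 (x = x + 3). Shared: x=0. PCs: A@2 B@2 C@3
Step 8: thread C executes C4 (x = x - 2). Shared: x=-2. PCs: A@2 B@2 C@4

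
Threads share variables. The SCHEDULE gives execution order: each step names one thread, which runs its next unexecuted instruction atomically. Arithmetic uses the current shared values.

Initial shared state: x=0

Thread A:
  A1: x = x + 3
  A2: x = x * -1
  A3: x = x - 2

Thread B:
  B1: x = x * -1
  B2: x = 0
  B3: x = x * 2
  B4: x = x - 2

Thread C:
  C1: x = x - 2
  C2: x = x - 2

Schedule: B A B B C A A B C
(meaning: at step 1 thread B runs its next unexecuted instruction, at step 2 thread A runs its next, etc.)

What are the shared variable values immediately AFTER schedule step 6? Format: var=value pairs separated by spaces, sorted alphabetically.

Answer: x=2

Derivation:
Step 1: thread B executes B1 (x = x * -1). Shared: x=0. PCs: A@0 B@1 C@0
Step 2: thread A executes A1 (x = x + 3). Shared: x=3. PCs: A@1 B@1 C@0
Step 3: thread B executes B2 (x = 0). Shared: x=0. PCs: A@1 B@2 C@0
Step 4: thread B executes B3 (x = x * 2). Shared: x=0. PCs: A@1 B@3 C@0
Step 5: thread C executes C1 (x = x - 2). Shared: x=-2. PCs: A@1 B@3 C@1
Step 6: thread A executes A2 (x = x * -1). Shared: x=2. PCs: A@2 B@3 C@1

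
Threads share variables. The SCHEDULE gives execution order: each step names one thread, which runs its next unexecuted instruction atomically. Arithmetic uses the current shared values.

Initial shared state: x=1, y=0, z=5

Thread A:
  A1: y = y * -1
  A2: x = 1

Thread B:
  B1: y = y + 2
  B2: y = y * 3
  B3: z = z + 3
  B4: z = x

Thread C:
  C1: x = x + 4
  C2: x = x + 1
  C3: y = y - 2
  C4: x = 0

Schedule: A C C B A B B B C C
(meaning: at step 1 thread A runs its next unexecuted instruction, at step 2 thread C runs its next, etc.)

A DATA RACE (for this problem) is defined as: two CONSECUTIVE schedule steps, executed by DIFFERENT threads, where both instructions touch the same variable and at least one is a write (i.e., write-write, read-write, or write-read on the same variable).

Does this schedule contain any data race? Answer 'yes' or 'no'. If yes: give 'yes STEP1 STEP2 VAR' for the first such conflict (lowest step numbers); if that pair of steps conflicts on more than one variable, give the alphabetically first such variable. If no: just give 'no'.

Answer: no

Derivation:
Steps 1,2: A(r=y,w=y) vs C(r=x,w=x). No conflict.
Steps 2,3: same thread (C). No race.
Steps 3,4: C(r=x,w=x) vs B(r=y,w=y). No conflict.
Steps 4,5: B(r=y,w=y) vs A(r=-,w=x). No conflict.
Steps 5,6: A(r=-,w=x) vs B(r=y,w=y). No conflict.
Steps 6,7: same thread (B). No race.
Steps 7,8: same thread (B). No race.
Steps 8,9: B(r=x,w=z) vs C(r=y,w=y). No conflict.
Steps 9,10: same thread (C). No race.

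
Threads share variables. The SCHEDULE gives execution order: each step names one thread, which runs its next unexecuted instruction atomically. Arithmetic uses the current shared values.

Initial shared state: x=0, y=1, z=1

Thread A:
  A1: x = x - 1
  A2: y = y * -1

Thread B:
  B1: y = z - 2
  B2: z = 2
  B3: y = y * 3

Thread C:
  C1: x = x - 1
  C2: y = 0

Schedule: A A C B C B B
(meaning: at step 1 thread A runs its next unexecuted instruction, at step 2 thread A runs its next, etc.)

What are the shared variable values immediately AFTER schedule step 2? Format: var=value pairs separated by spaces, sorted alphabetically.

Answer: x=-1 y=-1 z=1

Derivation:
Step 1: thread A executes A1 (x = x - 1). Shared: x=-1 y=1 z=1. PCs: A@1 B@0 C@0
Step 2: thread A executes A2 (y = y * -1). Shared: x=-1 y=-1 z=1. PCs: A@2 B@0 C@0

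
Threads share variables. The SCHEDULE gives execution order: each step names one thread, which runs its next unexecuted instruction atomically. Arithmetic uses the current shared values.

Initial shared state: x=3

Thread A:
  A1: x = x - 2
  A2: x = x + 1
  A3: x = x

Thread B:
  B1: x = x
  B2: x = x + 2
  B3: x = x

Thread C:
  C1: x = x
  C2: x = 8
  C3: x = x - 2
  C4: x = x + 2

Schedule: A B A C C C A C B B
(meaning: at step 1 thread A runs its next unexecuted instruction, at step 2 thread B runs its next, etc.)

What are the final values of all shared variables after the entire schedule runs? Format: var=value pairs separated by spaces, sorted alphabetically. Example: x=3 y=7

Step 1: thread A executes A1 (x = x - 2). Shared: x=1. PCs: A@1 B@0 C@0
Step 2: thread B executes B1 (x = x). Shared: x=1. PCs: A@1 B@1 C@0
Step 3: thread A executes A2 (x = x + 1). Shared: x=2. PCs: A@2 B@1 C@0
Step 4: thread C executes C1 (x = x). Shared: x=2. PCs: A@2 B@1 C@1
Step 5: thread C executes C2 (x = 8). Shared: x=8. PCs: A@2 B@1 C@2
Step 6: thread C executes C3 (x = x - 2). Shared: x=6. PCs: A@2 B@1 C@3
Step 7: thread A executes A3 (x = x). Shared: x=6. PCs: A@3 B@1 C@3
Step 8: thread C executes C4 (x = x + 2). Shared: x=8. PCs: A@3 B@1 C@4
Step 9: thread B executes B2 (x = x + 2). Shared: x=10. PCs: A@3 B@2 C@4
Step 10: thread B executes B3 (x = x). Shared: x=10. PCs: A@3 B@3 C@4

Answer: x=10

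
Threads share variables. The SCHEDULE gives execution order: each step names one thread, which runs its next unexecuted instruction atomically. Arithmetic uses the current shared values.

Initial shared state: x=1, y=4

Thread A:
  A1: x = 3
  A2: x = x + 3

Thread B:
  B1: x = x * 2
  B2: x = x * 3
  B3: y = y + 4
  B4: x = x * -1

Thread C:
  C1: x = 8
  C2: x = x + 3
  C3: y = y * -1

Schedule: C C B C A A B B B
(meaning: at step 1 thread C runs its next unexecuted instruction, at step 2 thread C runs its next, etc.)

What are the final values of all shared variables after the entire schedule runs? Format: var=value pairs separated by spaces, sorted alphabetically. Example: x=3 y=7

Answer: x=-18 y=0

Derivation:
Step 1: thread C executes C1 (x = 8). Shared: x=8 y=4. PCs: A@0 B@0 C@1
Step 2: thread C executes C2 (x = x + 3). Shared: x=11 y=4. PCs: A@0 B@0 C@2
Step 3: thread B executes B1 (x = x * 2). Shared: x=22 y=4. PCs: A@0 B@1 C@2
Step 4: thread C executes C3 (y = y * -1). Shared: x=22 y=-4. PCs: A@0 B@1 C@3
Step 5: thread A executes A1 (x = 3). Shared: x=3 y=-4. PCs: A@1 B@1 C@3
Step 6: thread A executes A2 (x = x + 3). Shared: x=6 y=-4. PCs: A@2 B@1 C@3
Step 7: thread B executes B2 (x = x * 3). Shared: x=18 y=-4. PCs: A@2 B@2 C@3
Step 8: thread B executes B3 (y = y + 4). Shared: x=18 y=0. PCs: A@2 B@3 C@3
Step 9: thread B executes B4 (x = x * -1). Shared: x=-18 y=0. PCs: A@2 B@4 C@3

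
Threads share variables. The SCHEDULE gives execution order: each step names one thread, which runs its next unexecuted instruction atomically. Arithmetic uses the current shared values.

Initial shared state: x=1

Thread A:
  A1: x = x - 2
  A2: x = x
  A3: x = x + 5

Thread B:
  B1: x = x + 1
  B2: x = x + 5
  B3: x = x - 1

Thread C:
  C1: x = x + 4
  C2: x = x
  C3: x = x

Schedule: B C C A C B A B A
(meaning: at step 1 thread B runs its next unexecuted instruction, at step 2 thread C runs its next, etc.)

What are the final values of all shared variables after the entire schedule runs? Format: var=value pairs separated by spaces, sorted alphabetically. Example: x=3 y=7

Answer: x=13

Derivation:
Step 1: thread B executes B1 (x = x + 1). Shared: x=2. PCs: A@0 B@1 C@0
Step 2: thread C executes C1 (x = x + 4). Shared: x=6. PCs: A@0 B@1 C@1
Step 3: thread C executes C2 (x = x). Shared: x=6. PCs: A@0 B@1 C@2
Step 4: thread A executes A1 (x = x - 2). Shared: x=4. PCs: A@1 B@1 C@2
Step 5: thread C executes C3 (x = x). Shared: x=4. PCs: A@1 B@1 C@3
Step 6: thread B executes B2 (x = x + 5). Shared: x=9. PCs: A@1 B@2 C@3
Step 7: thread A executes A2 (x = x). Shared: x=9. PCs: A@2 B@2 C@3
Step 8: thread B executes B3 (x = x - 1). Shared: x=8. PCs: A@2 B@3 C@3
Step 9: thread A executes A3 (x = x + 5). Shared: x=13. PCs: A@3 B@3 C@3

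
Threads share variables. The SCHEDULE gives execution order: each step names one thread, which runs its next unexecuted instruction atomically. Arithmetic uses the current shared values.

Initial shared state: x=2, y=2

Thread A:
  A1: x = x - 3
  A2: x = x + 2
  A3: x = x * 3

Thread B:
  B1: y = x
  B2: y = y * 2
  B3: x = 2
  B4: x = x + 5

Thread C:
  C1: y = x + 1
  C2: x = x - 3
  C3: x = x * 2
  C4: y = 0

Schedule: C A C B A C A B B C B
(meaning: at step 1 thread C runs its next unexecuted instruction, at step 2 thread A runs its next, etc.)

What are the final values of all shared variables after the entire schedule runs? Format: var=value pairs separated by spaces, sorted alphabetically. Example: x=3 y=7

Answer: x=7 y=0

Derivation:
Step 1: thread C executes C1 (y = x + 1). Shared: x=2 y=3. PCs: A@0 B@0 C@1
Step 2: thread A executes A1 (x = x - 3). Shared: x=-1 y=3. PCs: A@1 B@0 C@1
Step 3: thread C executes C2 (x = x - 3). Shared: x=-4 y=3. PCs: A@1 B@0 C@2
Step 4: thread B executes B1 (y = x). Shared: x=-4 y=-4. PCs: A@1 B@1 C@2
Step 5: thread A executes A2 (x = x + 2). Shared: x=-2 y=-4. PCs: A@2 B@1 C@2
Step 6: thread C executes C3 (x = x * 2). Shared: x=-4 y=-4. PCs: A@2 B@1 C@3
Step 7: thread A executes A3 (x = x * 3). Shared: x=-12 y=-4. PCs: A@3 B@1 C@3
Step 8: thread B executes B2 (y = y * 2). Shared: x=-12 y=-8. PCs: A@3 B@2 C@3
Step 9: thread B executes B3 (x = 2). Shared: x=2 y=-8. PCs: A@3 B@3 C@3
Step 10: thread C executes C4 (y = 0). Shared: x=2 y=0. PCs: A@3 B@3 C@4
Step 11: thread B executes B4 (x = x + 5). Shared: x=7 y=0. PCs: A@3 B@4 C@4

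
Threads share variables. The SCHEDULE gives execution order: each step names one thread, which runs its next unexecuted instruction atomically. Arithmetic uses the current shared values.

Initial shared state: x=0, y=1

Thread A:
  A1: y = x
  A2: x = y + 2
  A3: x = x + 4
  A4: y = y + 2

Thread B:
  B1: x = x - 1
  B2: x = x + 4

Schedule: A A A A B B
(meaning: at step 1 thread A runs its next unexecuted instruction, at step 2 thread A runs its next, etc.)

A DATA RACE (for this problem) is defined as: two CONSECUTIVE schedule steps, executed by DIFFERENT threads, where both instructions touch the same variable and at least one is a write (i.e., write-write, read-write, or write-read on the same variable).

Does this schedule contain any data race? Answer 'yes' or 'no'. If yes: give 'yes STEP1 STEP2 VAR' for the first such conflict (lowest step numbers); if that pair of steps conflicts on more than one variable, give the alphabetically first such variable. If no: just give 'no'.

Answer: no

Derivation:
Steps 1,2: same thread (A). No race.
Steps 2,3: same thread (A). No race.
Steps 3,4: same thread (A). No race.
Steps 4,5: A(r=y,w=y) vs B(r=x,w=x). No conflict.
Steps 5,6: same thread (B). No race.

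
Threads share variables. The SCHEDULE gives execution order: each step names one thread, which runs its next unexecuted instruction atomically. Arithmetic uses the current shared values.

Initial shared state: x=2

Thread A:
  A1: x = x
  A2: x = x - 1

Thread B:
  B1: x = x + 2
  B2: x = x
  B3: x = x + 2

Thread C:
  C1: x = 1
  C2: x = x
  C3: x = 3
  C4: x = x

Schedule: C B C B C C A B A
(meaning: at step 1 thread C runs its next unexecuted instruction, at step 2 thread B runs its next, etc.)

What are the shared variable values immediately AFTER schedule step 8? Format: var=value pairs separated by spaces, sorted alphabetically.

Step 1: thread C executes C1 (x = 1). Shared: x=1. PCs: A@0 B@0 C@1
Step 2: thread B executes B1 (x = x + 2). Shared: x=3. PCs: A@0 B@1 C@1
Step 3: thread C executes C2 (x = x). Shared: x=3. PCs: A@0 B@1 C@2
Step 4: thread B executes B2 (x = x). Shared: x=3. PCs: A@0 B@2 C@2
Step 5: thread C executes C3 (x = 3). Shared: x=3. PCs: A@0 B@2 C@3
Step 6: thread C executes C4 (x = x). Shared: x=3. PCs: A@0 B@2 C@4
Step 7: thread A executes A1 (x = x). Shared: x=3. PCs: A@1 B@2 C@4
Step 8: thread B executes B3 (x = x + 2). Shared: x=5. PCs: A@1 B@3 C@4

Answer: x=5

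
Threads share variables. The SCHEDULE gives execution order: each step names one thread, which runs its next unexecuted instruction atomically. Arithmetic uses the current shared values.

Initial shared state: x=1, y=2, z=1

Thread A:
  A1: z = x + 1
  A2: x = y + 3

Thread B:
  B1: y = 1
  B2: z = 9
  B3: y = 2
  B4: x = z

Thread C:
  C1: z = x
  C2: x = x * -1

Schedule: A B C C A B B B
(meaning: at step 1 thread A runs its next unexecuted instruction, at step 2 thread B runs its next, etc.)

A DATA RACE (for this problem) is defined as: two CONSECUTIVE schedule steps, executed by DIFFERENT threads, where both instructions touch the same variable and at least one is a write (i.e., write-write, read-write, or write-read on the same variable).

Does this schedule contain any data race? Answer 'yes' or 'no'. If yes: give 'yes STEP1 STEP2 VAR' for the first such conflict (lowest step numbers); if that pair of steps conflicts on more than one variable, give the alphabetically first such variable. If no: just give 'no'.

Steps 1,2: A(r=x,w=z) vs B(r=-,w=y). No conflict.
Steps 2,3: B(r=-,w=y) vs C(r=x,w=z). No conflict.
Steps 3,4: same thread (C). No race.
Steps 4,5: C(x = x * -1) vs A(x = y + 3). RACE on x (W-W).
Steps 5,6: A(r=y,w=x) vs B(r=-,w=z). No conflict.
Steps 6,7: same thread (B). No race.
Steps 7,8: same thread (B). No race.
First conflict at steps 4,5.

Answer: yes 4 5 x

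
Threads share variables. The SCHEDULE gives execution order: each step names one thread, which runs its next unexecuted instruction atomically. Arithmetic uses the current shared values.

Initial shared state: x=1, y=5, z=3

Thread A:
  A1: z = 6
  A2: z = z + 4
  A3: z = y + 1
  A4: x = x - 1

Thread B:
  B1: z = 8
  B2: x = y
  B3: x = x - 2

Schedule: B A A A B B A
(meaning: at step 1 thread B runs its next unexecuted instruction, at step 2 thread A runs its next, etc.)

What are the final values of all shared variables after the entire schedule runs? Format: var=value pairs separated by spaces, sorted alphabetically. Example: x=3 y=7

Answer: x=2 y=5 z=6

Derivation:
Step 1: thread B executes B1 (z = 8). Shared: x=1 y=5 z=8. PCs: A@0 B@1
Step 2: thread A executes A1 (z = 6). Shared: x=1 y=5 z=6. PCs: A@1 B@1
Step 3: thread A executes A2 (z = z + 4). Shared: x=1 y=5 z=10. PCs: A@2 B@1
Step 4: thread A executes A3 (z = y + 1). Shared: x=1 y=5 z=6. PCs: A@3 B@1
Step 5: thread B executes B2 (x = y). Shared: x=5 y=5 z=6. PCs: A@3 B@2
Step 6: thread B executes B3 (x = x - 2). Shared: x=3 y=5 z=6. PCs: A@3 B@3
Step 7: thread A executes A4 (x = x - 1). Shared: x=2 y=5 z=6. PCs: A@4 B@3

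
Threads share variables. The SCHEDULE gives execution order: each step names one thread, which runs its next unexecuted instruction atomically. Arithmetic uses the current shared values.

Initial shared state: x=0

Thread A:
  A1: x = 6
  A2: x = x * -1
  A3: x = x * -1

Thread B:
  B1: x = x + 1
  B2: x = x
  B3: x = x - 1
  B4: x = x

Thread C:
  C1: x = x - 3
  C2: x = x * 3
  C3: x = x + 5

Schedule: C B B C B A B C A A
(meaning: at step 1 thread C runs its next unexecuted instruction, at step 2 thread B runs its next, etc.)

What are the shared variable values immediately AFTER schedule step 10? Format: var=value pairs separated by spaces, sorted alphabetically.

Step 1: thread C executes C1 (x = x - 3). Shared: x=-3. PCs: A@0 B@0 C@1
Step 2: thread B executes B1 (x = x + 1). Shared: x=-2. PCs: A@0 B@1 C@1
Step 3: thread B executes B2 (x = x). Shared: x=-2. PCs: A@0 B@2 C@1
Step 4: thread C executes C2 (x = x * 3). Shared: x=-6. PCs: A@0 B@2 C@2
Step 5: thread B executes B3 (x = x - 1). Shared: x=-7. PCs: A@0 B@3 C@2
Step 6: thread A executes A1 (x = 6). Shared: x=6. PCs: A@1 B@3 C@2
Step 7: thread B executes B4 (x = x). Shared: x=6. PCs: A@1 B@4 C@2
Step 8: thread C executes C3 (x = x + 5). Shared: x=11. PCs: A@1 B@4 C@3
Step 9: thread A executes A2 (x = x * -1). Shared: x=-11. PCs: A@2 B@4 C@3
Step 10: thread A executes A3 (x = x * -1). Shared: x=11. PCs: A@3 B@4 C@3

Answer: x=11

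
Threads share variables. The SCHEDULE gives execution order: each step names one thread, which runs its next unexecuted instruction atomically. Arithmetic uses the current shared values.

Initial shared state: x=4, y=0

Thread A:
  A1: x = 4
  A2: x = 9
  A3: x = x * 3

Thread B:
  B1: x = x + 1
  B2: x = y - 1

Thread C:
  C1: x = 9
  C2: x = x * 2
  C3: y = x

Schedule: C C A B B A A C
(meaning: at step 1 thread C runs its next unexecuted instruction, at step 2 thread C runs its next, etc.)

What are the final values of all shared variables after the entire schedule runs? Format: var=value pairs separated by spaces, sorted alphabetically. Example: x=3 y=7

Answer: x=27 y=27

Derivation:
Step 1: thread C executes C1 (x = 9). Shared: x=9 y=0. PCs: A@0 B@0 C@1
Step 2: thread C executes C2 (x = x * 2). Shared: x=18 y=0. PCs: A@0 B@0 C@2
Step 3: thread A executes A1 (x = 4). Shared: x=4 y=0. PCs: A@1 B@0 C@2
Step 4: thread B executes B1 (x = x + 1). Shared: x=5 y=0. PCs: A@1 B@1 C@2
Step 5: thread B executes B2 (x = y - 1). Shared: x=-1 y=0. PCs: A@1 B@2 C@2
Step 6: thread A executes A2 (x = 9). Shared: x=9 y=0. PCs: A@2 B@2 C@2
Step 7: thread A executes A3 (x = x * 3). Shared: x=27 y=0. PCs: A@3 B@2 C@2
Step 8: thread C executes C3 (y = x). Shared: x=27 y=27. PCs: A@3 B@2 C@3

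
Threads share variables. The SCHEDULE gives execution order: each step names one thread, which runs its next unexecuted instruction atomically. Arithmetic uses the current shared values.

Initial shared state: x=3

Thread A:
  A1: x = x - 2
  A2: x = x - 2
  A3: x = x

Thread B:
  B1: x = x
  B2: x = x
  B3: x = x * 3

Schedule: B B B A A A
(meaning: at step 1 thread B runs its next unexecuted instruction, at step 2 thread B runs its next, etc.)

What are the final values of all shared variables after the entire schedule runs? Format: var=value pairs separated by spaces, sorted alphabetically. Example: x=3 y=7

Step 1: thread B executes B1 (x = x). Shared: x=3. PCs: A@0 B@1
Step 2: thread B executes B2 (x = x). Shared: x=3. PCs: A@0 B@2
Step 3: thread B executes B3 (x = x * 3). Shared: x=9. PCs: A@0 B@3
Step 4: thread A executes A1 (x = x - 2). Shared: x=7. PCs: A@1 B@3
Step 5: thread A executes A2 (x = x - 2). Shared: x=5. PCs: A@2 B@3
Step 6: thread A executes A3 (x = x). Shared: x=5. PCs: A@3 B@3

Answer: x=5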